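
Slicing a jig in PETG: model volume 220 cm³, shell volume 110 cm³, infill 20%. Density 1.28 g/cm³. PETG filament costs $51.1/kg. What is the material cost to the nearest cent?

$8.63

Infill region = 220 − 110 = 110 cm³.
Infill volume = 0.20 × 110, so 22 cm³.
Total printed volume = 110 + 22, so 132 cm³.
Mass: 132 × 1.28 → 168.96 g.
Cost = 168.96 g / 1000 × $51.1/kg = $8.63.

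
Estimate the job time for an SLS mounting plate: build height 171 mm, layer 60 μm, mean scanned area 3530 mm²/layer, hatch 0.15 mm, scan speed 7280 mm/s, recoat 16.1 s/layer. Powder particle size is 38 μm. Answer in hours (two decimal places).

Layers = ⌈171/0.06⌉ = 2850.
Scan path per layer: 3530 / 0.15 → 23533.3 mm.
Per-layer scan time = 23533.3 / 7280, so 3.2326 s.
Per-layer time = 3.2326 + 16.1, so 19.3326 s.
Total: 2850 × 19.3326 s = 55097.91 s → 15.30 hours.

15.30 hours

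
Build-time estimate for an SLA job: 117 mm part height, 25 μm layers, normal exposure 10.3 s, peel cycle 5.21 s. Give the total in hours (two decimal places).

Number of layers: 117 / 0.025 → 4680 (rounded up).
Per-layer time: 10.3 + 5.21 → 15.51 s.
Build time: 4680 × 15.51 s = 72586.8 s, i.e. 20.16 hours.

20.16 hours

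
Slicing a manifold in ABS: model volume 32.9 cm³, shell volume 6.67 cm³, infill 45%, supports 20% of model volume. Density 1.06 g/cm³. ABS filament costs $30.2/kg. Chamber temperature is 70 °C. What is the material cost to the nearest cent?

$0.80

Volume inside the shell: 32.9 − 6.67 → 26.23 cm³.
Infill volume = 0.45 × 26.23 = 11.8035 cm³.
Support = 0.20 × 32.9 = 6.58 cm³.
Total printed volume = 6.67 + 11.8035 + 6.58, so 25.0535 cm³.
Mass = 25.0535 × 1.06 = 26.55671 g.
Cost = 26.55671 g / 1000 × $30.2/kg = $0.80.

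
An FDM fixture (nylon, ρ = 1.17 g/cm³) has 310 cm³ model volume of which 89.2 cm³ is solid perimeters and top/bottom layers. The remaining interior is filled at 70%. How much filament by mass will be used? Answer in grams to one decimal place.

Interior volume = 310 − 89.2 = 220.8 cm³.
Infill deposited = 0.70 × 220.8, so 154.56 cm³.
Total extruded: 89.2 + 154.56 → 243.76 cm³.
Mass = 243.76 × 1.17, so 285.1992 g.

285.2 g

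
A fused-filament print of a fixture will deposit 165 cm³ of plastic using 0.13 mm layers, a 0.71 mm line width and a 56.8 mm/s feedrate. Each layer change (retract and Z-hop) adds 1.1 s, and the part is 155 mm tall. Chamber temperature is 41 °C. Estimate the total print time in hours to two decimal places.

9.11 hours

Extrusion cross-section = 0.13 × 0.71 = 0.0923 mm².
Total extruded path = 165000/0.0923 = 1787649 mm.
Time extruding: 1787649 / 56.8 → 31472.7 s.
Number of layers: 155 / 0.13 → 1193 (rounded up).
Z-hop total = 1193 × 1.1 = 1312.3 s.
Total = 31472.7 + 1312.3 = 32785 s = 9.11 hours.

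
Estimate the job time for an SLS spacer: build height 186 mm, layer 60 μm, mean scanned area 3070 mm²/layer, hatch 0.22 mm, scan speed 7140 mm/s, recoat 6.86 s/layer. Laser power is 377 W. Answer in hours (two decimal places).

7.59 hours

Number of layers: 186 / 0.06 → 3100 (rounded up).
Hatch length per layer: 3070 / 0.22 → 13954.5 mm.
Per-layer scan time: 13954.5 / 7140 → 1.9544 s.
Layer cycle = 1.9544 + 6.86 = 8.8144 s.
Total: 3100 × 8.8144 s = 27324.64 s → 7.59 hours.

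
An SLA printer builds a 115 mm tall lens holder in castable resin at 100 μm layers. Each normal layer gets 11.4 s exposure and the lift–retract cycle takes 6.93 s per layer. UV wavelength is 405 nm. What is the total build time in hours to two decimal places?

Number of layers: 115 / 0.1 → 1150 (rounded up).
Cycle time = 11.4 + 6.93 = 18.33 s.
Total = 1150 × 18.33 = 21079.5 s = 5.86 hours.

5.86 hours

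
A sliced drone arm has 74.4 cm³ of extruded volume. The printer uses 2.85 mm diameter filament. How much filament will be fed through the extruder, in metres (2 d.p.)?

11.66 m

A = π r² = π × 1.425² = 6.3794 mm².
Length = 74.4 cm³ / 6.3794 mm² = 74400 / 6.3794 = 11662.54 mm = 11.66 m.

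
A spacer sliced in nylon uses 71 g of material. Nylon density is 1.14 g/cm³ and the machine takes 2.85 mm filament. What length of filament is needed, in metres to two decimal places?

9.76 m

Volume = 71 g / 1.14 g·cm⁻³ = 62.2807 cm³ = 62280.7 mm³.
Filament cross-section = π × (2.85/2)² = 6.3794 mm².
L = V/A = 62280.7/6.3794 = 9762.78 mm → 9.76 m.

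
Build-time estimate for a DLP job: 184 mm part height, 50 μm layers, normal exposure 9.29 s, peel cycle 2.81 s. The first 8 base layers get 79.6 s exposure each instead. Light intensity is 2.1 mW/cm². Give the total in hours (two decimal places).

Layer count = ceil(184 / 0.05) = 3680.
Base layers: 8 × (79.6 + 2.81) → 659.28 s.
Regular layers: 3672 × (9.29 + 2.81) → 44431.2 s.
Sum: 659.28 + 44431.2 = 45090.48 s → 12.53 hours.

12.53 hours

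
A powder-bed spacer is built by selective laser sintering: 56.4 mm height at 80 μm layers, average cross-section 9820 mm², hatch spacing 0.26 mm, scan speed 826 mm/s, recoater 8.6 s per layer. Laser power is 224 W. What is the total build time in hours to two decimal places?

Number of layers: 56.4 / 0.08 → 705 (rounded up).
Per-layer scan distance = 9820 / 0.26, so 37769.2 mm.
Laser time per layer: 37769.2 / 826 → 45.7254 s.
Per-layer time: 45.7254 + 8.6 → 54.3254 s.
Build time = 705 × 54.3254 = 38299.407 s = 10.64 hours.

10.64 hours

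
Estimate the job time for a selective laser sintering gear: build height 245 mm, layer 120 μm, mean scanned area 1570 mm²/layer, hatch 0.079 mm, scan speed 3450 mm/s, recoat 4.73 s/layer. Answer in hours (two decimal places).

5.95 hours

Number of layers: 245 / 0.12 → 2042 (rounded up).
Scan path per layer = 1570 / 0.079 = 19873.4 mm.
Per-layer scan time = 19873.4 / 3450, so 5.7604 s.
Layer cycle: 5.7604 + 4.73 → 10.4904 s.
2042 layers × 10.4904 s/layer = 21421.3968 s, i.e. 5.95 hours.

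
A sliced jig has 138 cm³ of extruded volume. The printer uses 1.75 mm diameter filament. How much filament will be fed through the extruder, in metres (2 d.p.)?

57.37 m

A = π r² = π × 0.875² = 2.4053 mm².
Length = 138 cm³ / 2.4053 mm² = 138000 / 2.4053 = 57373.3 mm = 57.37 m.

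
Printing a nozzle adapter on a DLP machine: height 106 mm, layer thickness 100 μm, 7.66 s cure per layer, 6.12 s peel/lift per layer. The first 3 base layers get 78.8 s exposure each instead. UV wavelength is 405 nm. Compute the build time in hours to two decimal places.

4.12 hours

Layer count = ceil(106 / 0.1) = 1060.
Base layers = 3 × (78.8 + 6.12), so 254.76 s.
Normal layers: 1057 × (7.66 + 6.12) → 14565.46 s.
Sum: 254.76 + 14565.46 = 14820.22 s → 4.12 hours.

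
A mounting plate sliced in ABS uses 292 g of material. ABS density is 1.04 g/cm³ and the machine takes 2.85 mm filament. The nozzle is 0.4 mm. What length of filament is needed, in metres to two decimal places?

44.01 m

Volume = 292 g / 1.04 g·cm⁻³ = 280.7692 cm³ = 280769.2 mm³.
A = π r² = π × 1.425² = 6.3794 mm².
Length = 280769.2 / 6.3794 = 44011.85 mm = 44.01 m.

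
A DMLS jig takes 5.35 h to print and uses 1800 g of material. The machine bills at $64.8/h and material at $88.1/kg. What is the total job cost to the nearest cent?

Machine-time cost = 64.8 × 5.35, so $346.68.
Material charge: 88.1 × 1800/1000 → $158.58.
Total = 346.68 + 158.58 = $505.26.

$505.26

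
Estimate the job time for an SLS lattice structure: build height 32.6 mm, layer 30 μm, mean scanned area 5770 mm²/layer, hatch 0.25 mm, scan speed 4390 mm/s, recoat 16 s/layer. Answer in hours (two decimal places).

Layers = ⌈32.6/0.03⌉ = 1087.
Per-layer scan distance: 5770 / 0.25 → 23080 mm.
Per-layer scan time = 23080 / 4390 = 5.2574 s.
Time per layer = 5.2574 + 16, so 21.2574 s.
Total: 1087 × 21.2574 s = 23106.7938 s → 6.42 hours.

6.42 hours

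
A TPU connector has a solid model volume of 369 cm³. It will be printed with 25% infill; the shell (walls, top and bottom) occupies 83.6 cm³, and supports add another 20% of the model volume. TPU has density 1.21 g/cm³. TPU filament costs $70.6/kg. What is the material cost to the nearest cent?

$19.54

Infill region = 369 − 83.6 = 285.4 cm³.
Infill deposited = 0.25 × 285.4 = 71.35 cm³.
Support: 0.20 × 369 → 73.8 cm³.
Deposited volume = 83.6 + 71.35 + 73.8, so 228.75 cm³.
Mass = 228.75 × 1.21, so 276.7875 g.
Cost = 276.7875 g / 1000 × $70.6/kg = $19.54.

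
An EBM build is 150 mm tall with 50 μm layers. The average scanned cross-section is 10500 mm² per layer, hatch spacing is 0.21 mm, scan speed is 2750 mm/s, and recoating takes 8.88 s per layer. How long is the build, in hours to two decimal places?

22.55 hours

Number of layers: 150 / 0.05 → 3000 (rounded up).
Per-layer scan distance = 10500 / 0.21 = 50000 mm.
Per-layer scan time = 50000 / 2750, so 18.1818 s.
Per-layer time: 18.1818 + 8.88 → 27.0618 s.
Total: 3000 × 27.0618 s = 81185.4 s → 22.55 hours.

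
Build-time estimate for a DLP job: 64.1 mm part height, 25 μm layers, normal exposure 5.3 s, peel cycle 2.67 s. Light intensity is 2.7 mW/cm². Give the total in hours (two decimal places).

5.68 hours

Layers = ⌈64.1/0.025⌉ = 2564.
Cycle time = 5.3 + 2.67 = 7.97 s.
Build time: 2564 × 7.97 s = 20435.08 s, i.e. 5.68 hours.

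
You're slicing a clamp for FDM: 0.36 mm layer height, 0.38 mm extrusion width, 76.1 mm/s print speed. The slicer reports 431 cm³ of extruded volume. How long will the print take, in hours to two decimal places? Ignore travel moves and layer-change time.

Line area = 0.36 × 0.38 = 0.1368 mm².
Total extruded path = 431000/0.1368 = 3150584.8 mm.
Extrusion time: 3150584.8 / 76.1 → 41400.6 s.
Converting: 41400.6 s = 11.50 hours.

11.50 hours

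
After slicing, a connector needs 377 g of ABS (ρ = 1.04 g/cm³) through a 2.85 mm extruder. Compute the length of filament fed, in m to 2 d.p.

Extruded volume: 377/1.04 = 362.5 cm³ (362500 mm³).
Filament cross-section = π × (2.85/2)² = 6.3794 mm².
L = V/A = 362500/6.3794 = 56823.53 mm → 56.82 m.

56.82 m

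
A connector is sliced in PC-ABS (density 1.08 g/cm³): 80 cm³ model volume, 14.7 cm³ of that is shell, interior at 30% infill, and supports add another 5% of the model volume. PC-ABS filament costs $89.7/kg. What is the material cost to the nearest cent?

$3.71

Interior volume = 80 − 14.7, so 65.3 cm³.
Deposited infill = 0.30 × 65.3, so 19.59 cm³.
Support = 0.05 × 80, so 4 cm³.
Total extruded: 14.7 + 19.59 + 4 → 38.29 cm³.
Mass = 38.29 × 1.08 = 41.3532 g.
Cost = 41.3532 g / 1000 × $89.7/kg = $3.71.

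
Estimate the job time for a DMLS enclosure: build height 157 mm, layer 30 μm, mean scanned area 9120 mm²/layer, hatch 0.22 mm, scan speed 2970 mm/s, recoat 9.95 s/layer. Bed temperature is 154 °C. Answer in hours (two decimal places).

Layer count = ceil(157 / 0.03) = 5234.
Hatch length per layer = 9120 / 0.22, so 41454.5 mm.
Scan time per layer: 41454.5 / 2970 → 13.9577 s.
Time per layer = 13.9577 + 9.95 = 23.9077 s.
5234 layers × 23.9077 s/layer = 125132.9018 s, i.e. 34.76 hours.

34.76 hours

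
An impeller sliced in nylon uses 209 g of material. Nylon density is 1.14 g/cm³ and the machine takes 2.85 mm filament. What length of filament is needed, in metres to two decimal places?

28.74 m

Volume = 209 g / 1.14 g·cm⁻³ = 183.3333 cm³ = 183333.3 mm³.
Filament cross-section = π × (2.85/2)² = 6.3794 mm².
Length = 183333.3 / 6.3794 = 28738.33 mm = 28.74 m.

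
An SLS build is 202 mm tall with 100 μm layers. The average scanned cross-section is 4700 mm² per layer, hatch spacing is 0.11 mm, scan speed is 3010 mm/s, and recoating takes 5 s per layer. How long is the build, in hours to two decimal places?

10.77 hours

Layers = ⌈202/0.1⌉ = 2020.
Scan path per layer = 4700 / 0.11 = 42727.3 mm.
Scan time per layer: 42727.3 / 3010 → 14.1951 s.
Time per layer = 14.1951 + 5 = 19.1951 s.
Total: 2020 × 19.1951 s = 38774.102 s → 10.77 hours.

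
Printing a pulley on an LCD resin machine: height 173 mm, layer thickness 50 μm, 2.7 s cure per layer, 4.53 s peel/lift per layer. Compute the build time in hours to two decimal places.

6.95 hours

Layer count = ceil(173 / 0.05) = 3460.
Each layer takes = 2.7 + 4.53, so 7.23 s.
Total = 3460 × 7.23 = 25015.8 s = 6.95 hours.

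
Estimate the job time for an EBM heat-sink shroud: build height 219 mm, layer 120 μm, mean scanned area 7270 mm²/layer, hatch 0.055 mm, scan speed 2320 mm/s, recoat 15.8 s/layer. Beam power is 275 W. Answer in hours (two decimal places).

Layer count = ceil(219 / 0.12) = 1825.
Scan path per layer: 7270 / 0.055 → 132181.8 mm.
Beam time per layer = 132181.8 / 2320, so 56.9749 s.
Per-layer time: 56.9749 + 15.8 → 72.7749 s.
1825 layers × 72.7749 s/layer = 132814.1925 s, i.e. 36.89 hours.

36.89 hours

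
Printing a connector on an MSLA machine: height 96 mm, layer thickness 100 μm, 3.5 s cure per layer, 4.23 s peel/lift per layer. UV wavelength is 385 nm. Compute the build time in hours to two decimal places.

2.06 hours

Layers = ⌈96/0.1⌉ = 960.
Cycle time = 3.5 + 4.23 = 7.73 s.
Total = 960 × 7.73 = 7420.8 s = 2.06 hours.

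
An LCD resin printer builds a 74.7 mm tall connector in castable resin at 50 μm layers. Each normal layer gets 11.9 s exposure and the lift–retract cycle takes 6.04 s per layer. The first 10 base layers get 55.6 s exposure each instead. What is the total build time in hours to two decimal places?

7.57 hours

Layers = ⌈74.7/0.05⌉ = 1494.
Bottom layers: 10 × (55.6 + 6.04) → 616.4 s.
Normal layers = 1484 × (11.9 + 6.04) = 26622.96 s.
Sum: 616.4 + 26622.96 = 27239.36 s → 7.57 hours.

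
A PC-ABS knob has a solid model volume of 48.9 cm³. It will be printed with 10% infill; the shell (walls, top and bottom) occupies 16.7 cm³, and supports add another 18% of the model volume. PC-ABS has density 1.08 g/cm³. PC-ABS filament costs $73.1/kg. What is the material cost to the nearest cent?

$2.27

Interior volume = 48.9 − 16.7 = 32.2 cm³.
Infill volume = 0.10 × 32.2 = 3.22 cm³.
Support: 0.18 × 48.9 → 8.802 cm³.
Total extruded = 16.7 + 3.22 + 8.802, so 28.722 cm³.
Mass = 28.722 × 1.08, so 31.01976 g.
Cost = 31.01976 g / 1000 × $73.1/kg = $2.27.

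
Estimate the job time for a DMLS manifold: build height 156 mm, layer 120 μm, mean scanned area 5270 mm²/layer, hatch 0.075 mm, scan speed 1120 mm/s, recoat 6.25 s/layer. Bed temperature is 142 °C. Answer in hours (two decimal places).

24.91 hours

Layers = ⌈156/0.12⌉ = 1300.
Hatch length per layer: 5270 / 0.075 → 70266.7 mm.
Laser time per layer = 70266.7 / 1120 = 62.7381 s.
Per-layer time = 62.7381 + 6.25, so 68.9881 s.
Build time = 1300 × 68.9881 = 89684.53 s = 24.91 hours.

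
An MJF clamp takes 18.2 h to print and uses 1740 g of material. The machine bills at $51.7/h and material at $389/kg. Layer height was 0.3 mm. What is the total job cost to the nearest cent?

Machine-time cost: 51.7 × 18.2 → $940.94.
Feedstock cost: 389 × 1740/1000 → $676.86.
Total = 940.94 + 676.86 = $1617.80.

$1617.80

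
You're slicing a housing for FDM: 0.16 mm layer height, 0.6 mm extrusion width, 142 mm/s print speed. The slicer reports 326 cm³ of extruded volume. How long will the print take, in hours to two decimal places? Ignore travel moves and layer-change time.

6.64 hours

Line area: 0.16 × 0.6 → 0.096 mm².
Total extruded path = 326000/0.096 = 3395833.3 mm.
Print-move time: 3395833.3 / 142 → 23914.3 s.
In the requested units: 23914.3 s = 6.64 hours.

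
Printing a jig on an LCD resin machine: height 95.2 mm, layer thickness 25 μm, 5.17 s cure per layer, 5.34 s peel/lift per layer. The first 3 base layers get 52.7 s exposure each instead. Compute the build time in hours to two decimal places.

11.16 hours

Layer count = ceil(95.2 / 0.025) = 3808.
Base layers: 3 × (52.7 + 5.34) → 174.12 s.
Remaining layers = 3805 × (5.17 + 5.34) = 39990.55 s.
Total = 174.12 + 39990.55 = 40164.67 s = 11.16 hours.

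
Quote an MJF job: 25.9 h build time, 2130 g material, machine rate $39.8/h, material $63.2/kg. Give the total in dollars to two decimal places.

Machine cost = 39.8 × 25.9, so $1030.82.
Material cost = 63.2 × 2130/1000, so $134.616.
Total = 1030.82 + 134.616 = 1165.436 ≈ $1165.44.

$1165.44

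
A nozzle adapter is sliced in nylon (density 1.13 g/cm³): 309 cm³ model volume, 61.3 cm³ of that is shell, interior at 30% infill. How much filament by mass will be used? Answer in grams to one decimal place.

153.2 g

Infill region = 309 − 61.3, so 247.7 cm³.
Deposited infill = 0.30 × 247.7, so 74.31 cm³.
Total extruded: 61.3 + 74.31 → 135.61 cm³.
Mass = 135.61 × 1.13, so 153.2393 g.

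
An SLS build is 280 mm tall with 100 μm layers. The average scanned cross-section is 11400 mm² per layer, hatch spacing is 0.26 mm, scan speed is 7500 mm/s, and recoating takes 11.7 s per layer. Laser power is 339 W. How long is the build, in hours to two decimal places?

13.65 hours

Layers = ⌈280/0.1⌉ = 2800.
Hatch length per layer: 11400 / 0.26 → 43846.2 mm.
Scan time per layer: 43846.2 / 7500 → 5.8462 s.
Layer cycle: 5.8462 + 11.7 → 17.5462 s.
Total: 2800 × 17.5462 s = 49129.36 s → 13.65 hours.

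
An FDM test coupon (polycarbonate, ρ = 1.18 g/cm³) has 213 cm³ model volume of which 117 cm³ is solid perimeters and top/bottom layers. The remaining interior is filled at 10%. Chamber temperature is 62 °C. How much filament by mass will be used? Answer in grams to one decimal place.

Infill region = 213 − 117, so 96 cm³.
Infill volume = 0.10 × 96 = 9.6 cm³.
Total printed volume = 117 + 9.6 = 126.6 cm³.
Mass = 126.6 × 1.18 = 149.388 g.

149.4 g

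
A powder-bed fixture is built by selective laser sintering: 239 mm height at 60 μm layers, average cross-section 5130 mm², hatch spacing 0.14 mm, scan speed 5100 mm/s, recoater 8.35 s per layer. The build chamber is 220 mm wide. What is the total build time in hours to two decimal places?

17.19 hours

Layers = ⌈239/0.06⌉ = 3984.
Per-layer scan distance = 5130 / 0.14, so 36642.9 mm.
Per-layer scan time: 36642.9 / 5100 → 7.1849 s.
Per-layer time = 7.1849 + 8.35 = 15.5349 s.
Total: 3984 × 15.5349 s = 61891.0416 s → 17.19 hours.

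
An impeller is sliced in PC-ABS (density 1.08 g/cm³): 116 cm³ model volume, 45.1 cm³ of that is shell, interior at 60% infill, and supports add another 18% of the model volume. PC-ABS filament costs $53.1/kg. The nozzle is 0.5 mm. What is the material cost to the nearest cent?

Interior volume = 116 − 45.1 = 70.9 cm³.
Infill volume: 0.60 × 70.9 → 42.54 cm³.
Support: 0.18 × 116 → 20.88 cm³.
Total extruded = 45.1 + 42.54 + 20.88, so 108.52 cm³.
Mass: 108.52 × 1.08 → 117.2016 g.
Cost = 117.2016 g / 1000 × $53.1/kg = $6.22.

$6.22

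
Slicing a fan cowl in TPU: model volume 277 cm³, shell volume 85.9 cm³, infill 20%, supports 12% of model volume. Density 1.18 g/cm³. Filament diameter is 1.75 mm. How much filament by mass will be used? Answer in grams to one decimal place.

185.7 g

Volume inside the shell = 277 − 85.9 = 191.1 cm³.
Infill deposited = 0.20 × 191.1 = 38.22 cm³.
Support = 0.12 × 277 = 33.24 cm³.
Total extruded = 85.9 + 38.22 + 33.24, so 157.36 cm³.
Mass = 157.36 × 1.18, so 185.6848 g.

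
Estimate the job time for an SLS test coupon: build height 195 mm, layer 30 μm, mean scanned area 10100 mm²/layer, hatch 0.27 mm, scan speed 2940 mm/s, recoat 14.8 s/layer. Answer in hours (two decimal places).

Layer count = ceil(195 / 0.03) = 6500.
Scan path per layer = 10100 / 0.27 = 37407.4 mm.
Laser time per layer = 37407.4 / 2940, so 12.7236 s.
Layer cycle = 12.7236 + 14.8 = 27.5236 s.
6500 layers × 27.5236 s/layer = 178903.4 s, i.e. 49.70 hours.

49.70 hours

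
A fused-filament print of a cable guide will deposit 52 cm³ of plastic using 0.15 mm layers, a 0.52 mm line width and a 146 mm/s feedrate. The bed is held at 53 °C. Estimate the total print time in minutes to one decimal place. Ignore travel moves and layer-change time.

76.1 minutes

Line area: 0.15 × 0.52 → 0.078 mm².
Total extruded path = 52000/0.078 = 666666.7 mm.
Print-move time: 666666.7 / 146 → 4566.2 s.
4566.2 s = 76.1 minutes.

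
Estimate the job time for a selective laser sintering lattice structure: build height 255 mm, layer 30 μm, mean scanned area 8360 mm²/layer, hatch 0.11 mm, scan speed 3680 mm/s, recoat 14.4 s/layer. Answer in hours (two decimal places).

82.76 hours

Layer count = ceil(255 / 0.03) = 8500.
Hatch length per layer: 8360 / 0.11 → 76000 mm.
Laser time per layer = 76000 / 3680, so 20.6522 s.
Per-layer time = 20.6522 + 14.4 = 35.0522 s.
8500 layers × 35.0522 s/layer = 297943.7 s, i.e. 82.76 hours.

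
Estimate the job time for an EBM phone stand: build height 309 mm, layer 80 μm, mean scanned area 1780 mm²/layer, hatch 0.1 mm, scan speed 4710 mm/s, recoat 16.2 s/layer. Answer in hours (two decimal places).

21.44 hours

Number of layers: 309 / 0.08 → 3863 (rounded up).
Per-layer scan distance = 1780 / 0.1 = 17800 mm.
Beam time per layer = 17800 / 4710 = 3.7792 s.
Per-layer time = 3.7792 + 16.2 = 19.9792 s.
Total: 3863 × 19.9792 s = 77179.6496 s → 21.44 hours.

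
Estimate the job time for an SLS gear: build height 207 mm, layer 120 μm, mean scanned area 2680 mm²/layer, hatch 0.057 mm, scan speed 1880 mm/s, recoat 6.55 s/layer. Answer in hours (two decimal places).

Number of layers: 207 / 0.12 → 1725 (rounded up).
Per-layer scan distance: 2680 / 0.057 → 47017.5 mm.
Scan time per layer = 47017.5 / 1880 = 25.0093 s.
Per-layer time = 25.0093 + 6.55, so 31.5593 s.
1725 layers × 31.5593 s/layer = 54439.7925 s, i.e. 15.12 hours.

15.12 hours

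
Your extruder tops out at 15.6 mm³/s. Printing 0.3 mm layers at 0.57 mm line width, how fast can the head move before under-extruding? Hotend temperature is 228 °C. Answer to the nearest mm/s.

A = 0.3 × 0.57 = 0.171 mm².
v_max = Q/A = 15.6/0.171 = 91.23 mm/s → 91 mm/s.

91 mm/s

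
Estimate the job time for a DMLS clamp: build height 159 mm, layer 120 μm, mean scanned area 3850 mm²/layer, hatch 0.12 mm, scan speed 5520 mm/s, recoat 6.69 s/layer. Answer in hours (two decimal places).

Number of layers: 159 / 0.12 → 1325 (rounded up).
Per-layer scan distance: 3850 / 0.12 → 32083.3 mm.
Per-layer scan time = 32083.3 / 5520, so 5.8122 s.
Layer cycle = 5.8122 + 6.69 = 12.5022 s.
Build time = 1325 × 12.5022 = 16565.415 s = 4.60 hours.

4.60 hours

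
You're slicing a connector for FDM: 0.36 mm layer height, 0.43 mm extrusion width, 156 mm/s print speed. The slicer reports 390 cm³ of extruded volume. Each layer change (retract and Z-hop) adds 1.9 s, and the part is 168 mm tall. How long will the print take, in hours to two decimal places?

4.73 hours

Line area: 0.36 × 0.43 → 0.1548 mm².
Toolpath length = 390 cm³ / 0.1548 mm² = 390000 / 0.1548 = 2519379.8 mm.
Extrusion time = 2519379.8 / 156 = 16149.9 s.
Number of layers: 168 / 0.36 → 467 (rounded up).
Layer-change overhead = 467 × 1.9 = 887.3 s.
Total = 16149.9 + 887.3 = 17037.2 s = 4.73 hours.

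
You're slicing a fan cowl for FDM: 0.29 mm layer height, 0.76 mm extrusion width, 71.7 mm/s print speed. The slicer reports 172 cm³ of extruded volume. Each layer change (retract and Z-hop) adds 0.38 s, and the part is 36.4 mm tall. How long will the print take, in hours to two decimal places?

Line area: 0.29 × 0.76 → 0.2204 mm².
Toolpath length = 172 cm³ / 0.2204 mm² = 172000 / 0.2204 = 780399.3 mm.
Extrusion time: 780399.3 / 71.7 → 10884.2 s.
Layers = ⌈36.4/0.29⌉ = 126.
Layer-change overhead = 126 × 0.38, so 47.88 s.
Total = 10884.2 + 47.88 = 10932.08 s = 3.04 hours.

3.04 hours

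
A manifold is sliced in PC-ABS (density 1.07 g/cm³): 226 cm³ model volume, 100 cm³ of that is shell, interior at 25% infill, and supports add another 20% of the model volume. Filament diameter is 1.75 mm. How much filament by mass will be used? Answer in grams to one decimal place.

Interior volume: 226 − 100 → 126 cm³.
Infill deposited: 0.25 × 126 → 31.5 cm³.
Support = 0.20 × 226, so 45.2 cm³.
Total extruded = 100 + 31.5 + 45.2 = 176.7 cm³.
Mass = 176.7 × 1.07 = 189.069 g.

189.1 g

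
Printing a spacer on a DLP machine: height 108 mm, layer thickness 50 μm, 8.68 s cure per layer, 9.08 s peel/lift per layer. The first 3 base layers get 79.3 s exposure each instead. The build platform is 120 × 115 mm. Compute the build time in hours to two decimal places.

Number of layers: 108 / 0.05 → 2160 (rounded up).
Burn-in layers = 3 × (79.3 + 9.08), so 265.14 s.
Normal layers = 2157 × (8.68 + 9.08) = 38308.32 s.
Sum: 265.14 + 38308.32 = 38573.46 s → 10.71 hours.

10.71 hours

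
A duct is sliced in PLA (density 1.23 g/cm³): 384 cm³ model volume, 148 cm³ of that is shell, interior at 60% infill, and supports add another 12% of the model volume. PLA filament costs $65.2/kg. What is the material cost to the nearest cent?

$26.92

Volume inside the shell = 384 − 148, so 236 cm³.
Infill volume = 0.60 × 236 = 141.6 cm³.
Support = 0.12 × 384, so 46.08 cm³.
Total extruded = 148 + 141.6 + 46.08 = 335.68 cm³.
Mass: 335.68 × 1.23 → 412.8864 g.
At $65.2/kg: 412.8864/1000 × 65.2 = $26.92.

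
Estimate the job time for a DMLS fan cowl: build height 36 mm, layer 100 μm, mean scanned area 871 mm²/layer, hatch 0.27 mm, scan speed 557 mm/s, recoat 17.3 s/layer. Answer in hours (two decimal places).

2.31 hours

Layers = ⌈36/0.1⌉ = 360.
Scan path per layer: 871 / 0.27 → 3225.9 mm.
Per-layer scan time = 3225.9 / 557, so 5.7916 s.
Per-layer time = 5.7916 + 17.3 = 23.0916 s.
Build time = 360 × 23.0916 = 8312.976 s = 2.31 hours.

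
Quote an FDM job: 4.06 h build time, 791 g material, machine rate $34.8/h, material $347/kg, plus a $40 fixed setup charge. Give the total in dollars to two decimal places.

Machine-time cost = 34.8 × 4.06, so $141.288.
Material cost = 347 × 791/1000, so $274.477.
Adding setup: 141.288 + 274.477 + 40 → 455.765 ≈ $455.77.

$455.77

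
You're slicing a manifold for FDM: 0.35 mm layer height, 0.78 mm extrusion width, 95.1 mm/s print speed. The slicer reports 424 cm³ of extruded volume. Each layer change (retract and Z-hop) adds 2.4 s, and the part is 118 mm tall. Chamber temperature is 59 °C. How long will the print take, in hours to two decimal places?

4.76 hours

Line area: 0.35 × 0.78 → 0.273 mm².
Toolpath length = 424 cm³ / 0.273 mm² = 424000 / 0.273 = 1553113.6 mm.
Print-move time = 1553113.6 / 95.1 = 16331.4 s.
Layers = ⌈118/0.35⌉ = 338.
Non-print overhead: 338 × 2.4 → 811.2 s.
Total = 16331.4 + 811.2 = 17142.6 s = 4.76 hours.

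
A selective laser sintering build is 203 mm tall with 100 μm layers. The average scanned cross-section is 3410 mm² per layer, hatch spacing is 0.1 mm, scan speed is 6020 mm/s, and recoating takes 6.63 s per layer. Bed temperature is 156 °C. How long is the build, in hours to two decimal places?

6.93 hours

Layers = ⌈203/0.1⌉ = 2030.
Hatch length per layer = 3410 / 0.1, so 34100 mm.
Scan time per layer = 34100 / 6020, so 5.6645 s.
Per-layer time = 5.6645 + 6.63, so 12.2945 s.
2030 layers × 12.2945 s/layer = 24957.835 s, i.e. 6.93 hours.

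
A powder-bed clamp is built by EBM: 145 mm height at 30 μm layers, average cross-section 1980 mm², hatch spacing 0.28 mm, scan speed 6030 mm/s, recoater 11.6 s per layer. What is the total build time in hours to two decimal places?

17.15 hours

Layers = ⌈145/0.03⌉ = 4834.
Hatch length per layer: 1980 / 0.28 → 7071.4 mm.
Per-layer scan time: 7071.4 / 6030 → 1.1727 s.
Layer cycle = 1.1727 + 11.6, so 12.7727 s.
Total: 4834 × 12.7727 s = 61743.2318 s → 17.15 hours.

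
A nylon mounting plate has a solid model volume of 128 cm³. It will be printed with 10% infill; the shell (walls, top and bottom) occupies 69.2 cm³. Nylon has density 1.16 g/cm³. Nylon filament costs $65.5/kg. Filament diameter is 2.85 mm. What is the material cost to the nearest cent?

Interior volume = 128 − 69.2, so 58.8 cm³.
Infill volume = 0.10 × 58.8 = 5.88 cm³.
Total printed volume: 69.2 + 5.88 → 75.08 cm³.
Mass: 75.08 × 1.16 → 87.0928 g.
At $65.5/kg: 87.0928/1000 × 65.5 = $5.70.

$5.70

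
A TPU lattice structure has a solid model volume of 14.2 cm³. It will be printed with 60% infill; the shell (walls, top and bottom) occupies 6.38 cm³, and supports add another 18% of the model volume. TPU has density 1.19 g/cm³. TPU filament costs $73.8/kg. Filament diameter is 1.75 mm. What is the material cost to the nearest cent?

$1.20

Interior volume: 14.2 − 6.38 → 7.82 cm³.
Infill volume = 0.60 × 7.82 = 4.692 cm³.
Support = 0.18 × 14.2, so 2.556 cm³.
Total printed volume = 6.38 + 4.692 + 2.556 = 13.628 cm³.
Mass = 13.628 × 1.19, so 16.21732 g.
Cost = 16.21732 g / 1000 × $73.8/kg = $1.20.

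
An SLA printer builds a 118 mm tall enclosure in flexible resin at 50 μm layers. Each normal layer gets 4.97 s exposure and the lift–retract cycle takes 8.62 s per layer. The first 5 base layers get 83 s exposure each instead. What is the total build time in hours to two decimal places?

Number of layers: 118 / 0.05 → 2360 (rounded up).
Base layers = 5 × (83 + 8.62), so 458.1 s.
Normal layers: 2355 × (4.97 + 8.62) → 32004.45 s.
Total = 458.1 + 32004.45 = 32462.55 s = 9.02 hours.

9.02 hours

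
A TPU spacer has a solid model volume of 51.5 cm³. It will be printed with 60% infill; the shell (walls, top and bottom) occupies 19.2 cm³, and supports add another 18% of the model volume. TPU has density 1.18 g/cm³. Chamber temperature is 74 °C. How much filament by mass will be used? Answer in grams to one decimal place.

Volume inside the shell: 51.5 − 19.2 → 32.3 cm³.
Deposited infill: 0.60 × 32.3 → 19.38 cm³.
Support = 0.18 × 51.5 = 9.27 cm³.
Total extruded = 19.2 + 19.38 + 9.27 = 47.85 cm³.
Mass = 47.85 × 1.18 = 56.463 g.

56.5 g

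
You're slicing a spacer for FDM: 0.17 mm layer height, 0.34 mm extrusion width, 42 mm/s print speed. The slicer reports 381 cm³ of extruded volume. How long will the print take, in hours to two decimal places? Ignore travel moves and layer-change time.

Line area: 0.17 × 0.34 → 0.0578 mm².
Toolpath length = 381 cm³ / 0.0578 mm² = 381000 / 0.0578 = 6591695.5 mm.
Print-move time = 6591695.5 / 42 = 156945.1 s.
In the requested units: 156945.1 s = 43.60 hours.

43.60 hours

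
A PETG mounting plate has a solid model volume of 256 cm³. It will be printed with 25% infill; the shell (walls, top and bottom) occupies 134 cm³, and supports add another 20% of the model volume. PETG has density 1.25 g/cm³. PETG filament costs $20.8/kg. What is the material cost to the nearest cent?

$5.61

Infill region = 256 − 134, so 122 cm³.
Infill deposited: 0.25 × 122 → 30.5 cm³.
Support: 0.20 × 256 → 51.2 cm³.
Total extruded = 134 + 30.5 + 51.2 = 215.7 cm³.
Mass = 215.7 × 1.25 = 269.625 g.
At $20.8/kg: 269.625/1000 × 20.8 = $5.61.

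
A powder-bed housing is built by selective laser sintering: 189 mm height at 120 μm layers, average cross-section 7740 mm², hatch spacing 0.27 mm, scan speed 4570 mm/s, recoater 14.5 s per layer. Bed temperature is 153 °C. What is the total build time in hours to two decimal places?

9.09 hours

Number of layers: 189 / 0.12 → 1575 (rounded up).
Hatch length per layer: 7740 / 0.27 → 28666.7 mm.
Per-layer scan time: 28666.7 / 4570 → 6.2728 s.
Time per layer: 6.2728 + 14.5 → 20.7728 s.
Build time = 1575 × 20.7728 = 32717.16 s = 9.09 hours.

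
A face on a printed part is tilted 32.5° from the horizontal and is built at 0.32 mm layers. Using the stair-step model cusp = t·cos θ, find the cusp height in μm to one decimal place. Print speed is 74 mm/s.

cos(32.5°) = 0.8434, so cusp = 0.32 × 0.8434 = 0.269888 mm → 269.9 μm.

269.9 μm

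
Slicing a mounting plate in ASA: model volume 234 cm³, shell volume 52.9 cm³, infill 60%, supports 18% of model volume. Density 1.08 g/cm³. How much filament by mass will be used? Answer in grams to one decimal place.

220.0 g

Infill region = 234 − 52.9 = 181.1 cm³.
Infill volume: 0.60 × 181.1 → 108.66 cm³.
Support: 0.18 × 234 → 42.12 cm³.
Total printed volume = 52.9 + 108.66 + 42.12 = 203.68 cm³.
Mass = 203.68 × 1.08 = 219.9744 g.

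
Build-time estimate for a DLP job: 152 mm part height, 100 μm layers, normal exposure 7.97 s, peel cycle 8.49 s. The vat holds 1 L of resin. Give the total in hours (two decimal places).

6.95 hours

Layers = ⌈152/0.1⌉ = 1520.
Each layer takes = 7.97 + 8.49 = 16.46 s.
Build time: 1520 × 16.46 s = 25019.2 s, i.e. 6.95 hours.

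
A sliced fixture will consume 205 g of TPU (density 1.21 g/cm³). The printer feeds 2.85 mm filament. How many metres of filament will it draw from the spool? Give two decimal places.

26.56 m

Extruded volume: 205/1.21 = 169.4215 cm³ (169421.5 mm³).
Cross-section of 2.85 mm filament: π·(2.85/2)² = 6.3794 mm².
Length = 169421.5 / 6.3794 = 26557.59 mm = 26.56 m.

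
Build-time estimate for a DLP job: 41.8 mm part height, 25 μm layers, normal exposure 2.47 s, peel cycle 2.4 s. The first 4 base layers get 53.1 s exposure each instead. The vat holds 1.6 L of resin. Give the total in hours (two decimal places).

Layer count = ceil(41.8 / 0.025) = 1672.
Base layers: 4 × (53.1 + 2.4) → 222 s.
Normal layers = 1668 × (2.47 + 2.4), so 8123.16 s.
Total = 222 + 8123.16 = 8345.16 s = 2.32 hours.

2.32 hours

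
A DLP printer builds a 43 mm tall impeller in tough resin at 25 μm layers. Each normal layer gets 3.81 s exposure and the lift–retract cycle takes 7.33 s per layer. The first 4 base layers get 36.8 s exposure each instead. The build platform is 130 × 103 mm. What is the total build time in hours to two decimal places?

5.36 hours

Layer count = ceil(43 / 0.025) = 1720.
Base layers: 4 × (36.8 + 7.33) → 176.52 s.
Remaining layers = 1716 × (3.81 + 7.33) = 19116.24 s.
Total = 176.52 + 19116.24 = 19292.76 s = 5.36 hours.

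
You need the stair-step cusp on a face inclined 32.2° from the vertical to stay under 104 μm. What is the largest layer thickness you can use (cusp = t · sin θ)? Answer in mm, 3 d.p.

sin(32.2°) = 0.5329; t_max = 0.104/0.5329 = 0.195 mm.

0.195 mm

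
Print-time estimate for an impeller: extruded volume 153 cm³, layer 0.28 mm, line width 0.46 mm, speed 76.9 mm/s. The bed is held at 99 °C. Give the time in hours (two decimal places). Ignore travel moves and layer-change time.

4.29 hours

Bead cross-section = 0.28 × 0.46 = 0.1288 mm².
Path length: 153000 mm³ / 0.1288 mm² → 1187888.2 mm.
Print-move time = 1187888.2 / 76.9 = 15447.2 s.
That's 15447.2 s → 4.29 hours.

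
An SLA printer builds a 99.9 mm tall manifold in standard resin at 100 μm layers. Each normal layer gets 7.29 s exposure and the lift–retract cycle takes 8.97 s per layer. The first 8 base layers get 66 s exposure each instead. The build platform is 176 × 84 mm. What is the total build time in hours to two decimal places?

Layers = ⌈99.9/0.1⌉ = 999.
Base layers: 8 × (66 + 8.97) → 599.76 s.
Normal layers = 991 × (7.29 + 8.97) = 16113.66 s.
Sum: 599.76 + 16113.66 = 16713.42 s → 4.64 hours.

4.64 hours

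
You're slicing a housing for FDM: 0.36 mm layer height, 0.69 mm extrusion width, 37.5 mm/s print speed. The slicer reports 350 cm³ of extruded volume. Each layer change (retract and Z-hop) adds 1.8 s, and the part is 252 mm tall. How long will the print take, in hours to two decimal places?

Extrusion cross-section: 0.36 × 0.69 → 0.2484 mm².
Total extruded path = 350000/0.2484 = 1409017.7 mm.
Print-move time: 1409017.7 / 37.5 → 37573.8 s.
Layers = ⌈252/0.36⌉ = 700.
Z-hop total = 700 × 1.8 = 1260 s.
Altogether 37573.8 + 1260 = 38833.8 s, i.e. 10.79 hours.

10.79 hours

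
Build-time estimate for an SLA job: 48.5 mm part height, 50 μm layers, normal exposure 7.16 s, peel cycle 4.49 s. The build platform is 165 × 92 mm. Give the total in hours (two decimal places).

Layers = ⌈48.5/0.05⌉ = 970.
Cycle time = 7.16 + 4.49 = 11.65 s.
Total = 970 × 11.65 = 11300.5 s = 3.14 hours.

3.14 hours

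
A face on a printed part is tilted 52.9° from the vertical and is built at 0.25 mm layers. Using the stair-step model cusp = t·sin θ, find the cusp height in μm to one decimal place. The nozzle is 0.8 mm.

Cusp = layer height × sin(52.9°) = 0.25 × 0.7976 = 0.1994 mm = 199.4 μm.

199.4 μm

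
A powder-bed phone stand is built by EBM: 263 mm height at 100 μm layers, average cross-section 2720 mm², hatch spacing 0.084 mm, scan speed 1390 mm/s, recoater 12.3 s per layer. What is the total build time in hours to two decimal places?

26.00 hours

Layers = ⌈263/0.1⌉ = 2630.
Scan path per layer: 2720 / 0.084 → 32381 mm.
Scan time per layer: 32381 / 1390 → 23.2957 s.
Time per layer = 23.2957 + 12.3, so 35.5957 s.
Build time = 2630 × 35.5957 = 93616.691 s = 26.00 hours.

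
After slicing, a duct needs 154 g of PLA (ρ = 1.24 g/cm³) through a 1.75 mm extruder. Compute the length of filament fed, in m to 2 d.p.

51.63 m

Extruded volume: 154/1.24 = 124.1935 cm³ (124193.5 mm³).
Cross-section of 1.75 mm filament: π·(1.75/2)² = 2.4053 mm².
Length = 124193.5 / 2.4053 = 51633.27 mm = 51.63 m.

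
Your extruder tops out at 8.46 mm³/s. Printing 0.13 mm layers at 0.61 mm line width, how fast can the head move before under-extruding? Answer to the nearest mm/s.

A = 0.13 × 0.61, so 0.0793 mm².
Max speed = 8.46 / 0.0793 = 106.68 ≈ 107 mm/s.

107 mm/s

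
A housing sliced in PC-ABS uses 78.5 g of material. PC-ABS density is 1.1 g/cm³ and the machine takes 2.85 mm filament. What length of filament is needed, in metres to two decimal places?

11.19 m

Extruded volume: 78.5/1.1 = 71.3636 cm³ (71363.6 mm³).
Cross-section of 2.85 mm filament: π·(2.85/2)² = 6.3794 mm².
Length = 71363.6 / 6.3794 = 11186.57 mm = 11.19 m.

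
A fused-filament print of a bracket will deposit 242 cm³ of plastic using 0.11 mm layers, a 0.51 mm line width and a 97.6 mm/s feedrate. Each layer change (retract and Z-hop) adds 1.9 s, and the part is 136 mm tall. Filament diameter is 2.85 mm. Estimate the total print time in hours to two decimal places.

12.93 hours

Extrusion cross-section = 0.11 × 0.51 = 0.0561 mm².
Path length: 242000 mm³ / 0.0561 mm² → 4313725.5 mm.
Extrusion time = 4313725.5 / 97.6, so 44198 s.
Number of layers: 136 / 0.11 → 1237 (rounded up).
Z-hop total = 1237 × 1.9, so 2350.3 s.
Altogether 44198 + 2350.3 = 46548.3 s, i.e. 12.93 hours.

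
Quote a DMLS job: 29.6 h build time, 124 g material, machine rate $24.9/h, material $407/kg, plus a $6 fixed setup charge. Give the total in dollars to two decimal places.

$793.51

Machine cost: 24.9 × 29.6 → $737.04.
Feedstock cost = 407 × 124/1000 = $50.468.
Total = 737.04 + 50.468 + 6 = 793.508 ≈ $793.51.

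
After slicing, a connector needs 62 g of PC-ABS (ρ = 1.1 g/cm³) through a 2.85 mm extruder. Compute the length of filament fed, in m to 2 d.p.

Extruded volume: 62/1.1 = 56.3636 cm³ (56363.6 mm³).
Filament cross-section = π × (2.85/2)² = 6.3794 mm².
L = V/A = 56363.6/6.3794 = 8835.25 mm → 8.84 m.

8.84 m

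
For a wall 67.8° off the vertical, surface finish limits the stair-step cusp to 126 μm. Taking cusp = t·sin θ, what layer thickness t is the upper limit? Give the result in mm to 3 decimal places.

0.136 mm

sin(67.8°) = 0.9259; t_max = 0.126/0.9259 = 0.136 mm.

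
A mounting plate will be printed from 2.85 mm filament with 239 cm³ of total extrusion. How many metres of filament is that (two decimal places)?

Cross-section of 2.85 mm filament: π·(2.85/2)² = 6.3794 mm².
Length = 239 cm³ / 6.3794 mm² = 239000 / 6.3794 = 37464.34 mm = 37.46 m.

37.46 m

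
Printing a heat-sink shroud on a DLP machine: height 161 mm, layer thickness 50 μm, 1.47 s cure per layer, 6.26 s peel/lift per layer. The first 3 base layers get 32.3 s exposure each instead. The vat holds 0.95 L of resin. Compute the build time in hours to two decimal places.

6.94 hours

Layers = ⌈161/0.05⌉ = 3220.
Burn-in layers: 3 × (32.3 + 6.26) → 115.68 s.
Remaining layers = 3217 × (1.47 + 6.26), so 24867.41 s.
Total = 115.68 + 24867.41 = 24983.09 s = 6.94 hours.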